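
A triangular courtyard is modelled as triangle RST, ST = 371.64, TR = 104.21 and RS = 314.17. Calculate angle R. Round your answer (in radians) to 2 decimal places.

∠R ≈ 2.02 rad

By the law of cosines, cos R = (TR² + RS² − ST²) / (2·TR·RS) ≈ -0.43607, so ∠R ≈ 2.0220 rad.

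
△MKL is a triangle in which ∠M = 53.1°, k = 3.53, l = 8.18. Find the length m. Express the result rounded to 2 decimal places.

6.69

By the law of cosines, m² = k² + l² − 2·k·l·cos M = 44.699, so m ≈ 6.6857.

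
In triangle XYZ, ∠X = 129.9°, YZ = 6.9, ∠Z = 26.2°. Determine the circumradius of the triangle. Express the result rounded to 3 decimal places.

R ≈ 4.497

The third angle is ∠Y = 180° − ∠Z − ∠X = 23.90°.
Law of sines: ZX = YZ·sin Y/sin X ≈ 3.6439.
Law of sines: XY = YZ·sin Z/sin X ≈ 3.971.
Circumradius = YZ/(2 sin X) ≈ 4.4971.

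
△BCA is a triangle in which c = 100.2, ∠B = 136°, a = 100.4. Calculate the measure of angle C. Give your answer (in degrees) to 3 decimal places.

By the law of cosines, b² = c² + a² − 2·c·a·cos B = 34593, so b ≈ 185.99.
Law of cosines again: cos C = (a² + b² − c²)/(2·a·b) ≈ 0.92733, so ∠C ≈ 21.98°.

21.977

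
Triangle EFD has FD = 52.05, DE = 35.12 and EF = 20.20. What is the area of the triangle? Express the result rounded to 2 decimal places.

233.59

Semiperimeter s = (52.05 + 35.12 + 20.2)/2 = 53.685.
Heron's formula: area = √(53.685·1.635·18.565·33.485) ≈ 233.59.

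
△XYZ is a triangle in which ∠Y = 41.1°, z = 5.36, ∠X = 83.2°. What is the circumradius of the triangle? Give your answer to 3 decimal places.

R ≈ 3.244

The third angle is ∠Z = 180° − ∠X − ∠Y = 55.70°.
Law of sines: x = z·sin X/sin Z ≈ 6.4427.
Law of sines: y = z·sin Y/sin Z ≈ 4.2653.
Circumradius = z/(2 sin Z) ≈ 3.2442.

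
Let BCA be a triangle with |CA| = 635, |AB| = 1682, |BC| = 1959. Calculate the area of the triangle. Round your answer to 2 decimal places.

Semiperimeter s = (635 + 1682 + 1959)/2 = 2138.
Heron's formula: area = √(2138·1503·456·179) ≈ 5.1214e+05.

512144.22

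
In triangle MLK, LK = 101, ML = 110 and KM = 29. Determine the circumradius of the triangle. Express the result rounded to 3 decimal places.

By the law of cosines, cos M = (KM² + ML² − LK²) / (2·KM·ML) ≈ 0.42947, so ∠M ≈ 1.127 rad.
Circumradius = LK/(2 sin M) ≈ 55.92.

R ≈ 55.920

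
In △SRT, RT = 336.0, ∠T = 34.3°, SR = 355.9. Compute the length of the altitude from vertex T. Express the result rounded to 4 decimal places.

Law of sines: sin S = RT·sin T/SR ≈ 0.53202.
Since SR ≥ RT, only the acute value applies: ∠S ≈ 32.14°.
Then ∠R = 180° − ∠T − ∠S ≈ 113.56°.
Law of sines gives TS = SR·sin R/sin T ≈ 578.92.
Area = ½·SR·RT·sin R ≈ 54808.
The altitude from T has length 2·area/SR ≈ 308.

307.9960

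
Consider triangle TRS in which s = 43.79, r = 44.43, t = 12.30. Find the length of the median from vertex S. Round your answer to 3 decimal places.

m_S ≈ 24.151

Median from S: ½√(2·t² + 2·r² − s²) ≈ 24.151.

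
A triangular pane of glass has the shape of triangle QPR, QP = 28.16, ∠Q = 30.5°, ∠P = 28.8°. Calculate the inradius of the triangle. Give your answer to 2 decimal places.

The third angle is ∠R = 180° − ∠Q − ∠P = 120.70°.
Law of sines: PR = QP·sin Q/sin R ≈ 16.622.
Law of sines: RQ = QP·sin P/sin R ≈ 15.777.
Area = ½·QP·PR·sin P ≈ 112.75.
Semiperimeter s = (16.622+15.777+28.16)/2 = 30.28.
Inradius = area/s = 112.75/30.28 ≈ 3.7235.

3.72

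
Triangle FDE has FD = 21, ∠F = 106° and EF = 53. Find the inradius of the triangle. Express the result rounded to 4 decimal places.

By the law of cosines, DE² = EF² + FD² − 2·EF·FD·cos F = 3863.6, so DE ≈ 62.158.
Area = ½·EF·FD·sin F ≈ 534.94.
Semiperimeter s = (62.158+53+21)/2 = 68.079.
Inradius = area/s = 534.94/68.079 ≈ 7.8577.

r ≈ 7.8577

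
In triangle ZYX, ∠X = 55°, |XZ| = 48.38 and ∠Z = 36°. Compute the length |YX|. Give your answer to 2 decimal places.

The third angle is ∠Y = 180° − ∠X − ∠Z = 89.00°.
Law of sines: |YX| = |XZ|·sin Z/sin Y ≈ 28.441.

28.44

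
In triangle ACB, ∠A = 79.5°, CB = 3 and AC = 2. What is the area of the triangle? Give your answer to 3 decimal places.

Law of sines: sin B = AC·sin A/CB ≈ 0.65550.
Since CB ≥ AC, only the acute value applies: ∠B ≈ 40.96°.
Then ∠C = 180° − ∠A − ∠B ≈ 59.54°.
Law of sines gives BA = CB·sin C/sin A ≈ 2.63.
Area = ½·CB·AC·sin C ≈ 2.586.

area ≈ 2.586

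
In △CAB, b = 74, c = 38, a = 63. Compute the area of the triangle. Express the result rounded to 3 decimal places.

1196.896

Semiperimeter s = (38 + 63 + 74)/2 = 87.5.
Heron's formula: area = √(87.5·49.5·24.5·13.5) ≈ 1196.9.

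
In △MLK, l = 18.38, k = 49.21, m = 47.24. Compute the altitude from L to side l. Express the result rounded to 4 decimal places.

47.0685

Semiperimeter s = (47.24 + 18.38 + 49.21)/2 = 57.415.
Heron's formula: area = √(57.415·10.175·39.035·8.205) ≈ 432.56.
The altitude from L has length 2·area/l ≈ 47.069.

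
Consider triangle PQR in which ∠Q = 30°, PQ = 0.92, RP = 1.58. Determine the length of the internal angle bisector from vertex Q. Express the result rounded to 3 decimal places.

t_Q ≈ 1.271

Law of sines: sin R = PQ·sin Q/RP ≈ 0.29114.
Since RP ≥ PQ, only the acute value applies: ∠R ≈ 16.93°.
Then ∠P = 180° − ∠Q − ∠R ≈ 133.07°.
Law of sines gives QR = RP·sin P/sin Q ≈ 2.3083.
The bisector from Q has length 2·PQ·QR·cos(∠Q/2)/(PQ+QR) ≈ 1.2708.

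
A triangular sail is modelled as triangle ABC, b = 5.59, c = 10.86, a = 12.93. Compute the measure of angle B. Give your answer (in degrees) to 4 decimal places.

25.3123

By the law of cosines, cos B = (c² + a² − b²) / (2·c·a) ≈ 0.90399, so ∠B ≈ 25.31°.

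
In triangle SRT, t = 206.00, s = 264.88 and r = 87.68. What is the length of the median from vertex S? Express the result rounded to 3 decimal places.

Median from S: ½√(2·r² + 2·t² − s²) ≈ 86.727.

86.727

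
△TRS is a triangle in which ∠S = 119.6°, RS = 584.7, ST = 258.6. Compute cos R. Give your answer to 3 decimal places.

cos R ≈ 0.954

By the law of cosines, TR² = RS² + ST² − 2·RS·ST·cos S = 5.5812e+05, so TR ≈ 747.07.
Law of cosines again: cos R = (TR² + RS² − ST²)/(2·TR·RS) ≈ 0.95363, so ∠R ≈ 17.52°.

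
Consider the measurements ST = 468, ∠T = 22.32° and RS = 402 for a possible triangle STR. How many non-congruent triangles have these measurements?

2

ST·sin T = 468·sin(22.32°) ≈ 177.7.
Since ST sin T < RS < ST (177.7 < 402 < 468), two triangles exist.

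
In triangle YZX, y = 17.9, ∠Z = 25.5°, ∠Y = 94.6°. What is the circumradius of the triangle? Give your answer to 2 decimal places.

R ≈ 8.98

The third angle is ∠X = 180° − ∠Y − ∠Z = 59.90°.
Law of sines: z = y·sin Z/sin Y ≈ 7.7311.
Law of sines: x = y·sin X/sin Y ≈ 15.536.
Circumradius = y/(2 sin Y) ≈ 8.9789.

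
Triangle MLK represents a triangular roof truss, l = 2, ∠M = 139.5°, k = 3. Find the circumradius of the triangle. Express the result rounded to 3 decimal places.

By the law of cosines, m² = l² + k² − 2·l·k·cos M = 22.125, so m ≈ 4.7037.
Area = ½·l·k·sin M ≈ 1.9483.
Circumradius = m/(2 sin M) ≈ 3.6213.

3.621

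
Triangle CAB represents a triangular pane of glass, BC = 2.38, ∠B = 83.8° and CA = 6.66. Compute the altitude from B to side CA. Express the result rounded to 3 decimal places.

Law of sines: sin A = BC·sin B/CA ≈ 0.35527.
Since CA ≥ BC, only the acute value applies: ∠A ≈ 20.81°.
Then ∠C = 180° − ∠B − ∠A ≈ 75.39°.
Law of sines gives AB = CA·sin C/sin B ≈ 6.4826.
Area = ½·CA·BC·sin C ≈ 7.6691.
The altitude from B has length 2·area/CA ≈ 2.303.

h_B ≈ 2.303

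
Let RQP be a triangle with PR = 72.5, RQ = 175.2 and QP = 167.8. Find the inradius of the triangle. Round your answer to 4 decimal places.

Semiperimeter s = (167.8 + 72.5 + 175.2)/2 = 207.75.
Heron's formula: area = √(207.75·39.95·135.25·32.55) ≈ 6044.7.
Inradius = area/s = 6044.7/207.75 ≈ 29.096.

r ≈ 29.0959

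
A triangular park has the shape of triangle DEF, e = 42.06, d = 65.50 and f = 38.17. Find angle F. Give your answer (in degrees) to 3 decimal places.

By the law of cosines, cos F = (d² + e² − f²) / (2·d·e) ≈ 0.83529, so ∠F ≈ 33.35°.

33.354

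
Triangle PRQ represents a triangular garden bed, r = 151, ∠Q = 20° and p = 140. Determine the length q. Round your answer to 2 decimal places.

51.68

By the law of cosines, q² = p² + r² − 2·p·r·cos Q = 2670.8, so q ≈ 51.68.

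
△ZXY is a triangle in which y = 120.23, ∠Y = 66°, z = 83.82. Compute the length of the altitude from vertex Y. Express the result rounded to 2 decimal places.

h_Y ≈ 80.75

Law of sines: sin Z = z·sin Y/y ≈ 0.63689.
Since y ≥ z, only the acute value applies: ∠Z ≈ 39.56°.
Then ∠X = 180° − ∠Y − ∠Z ≈ 74.44°.
Law of sines gives x = y·sin X/sin Y ≈ 126.78.
Area = ½·y·z·sin X ≈ 4854.2.
The altitude from Y has length 2·area/y ≈ 80.748.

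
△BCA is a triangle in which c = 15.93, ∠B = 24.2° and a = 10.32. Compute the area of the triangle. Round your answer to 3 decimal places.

Area = ½·c·a·sin B ≈ 33.695.

area ≈ 33.695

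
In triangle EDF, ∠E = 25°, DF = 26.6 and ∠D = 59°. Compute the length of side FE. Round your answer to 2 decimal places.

53.95

The third angle is ∠F = 180° − ∠E − ∠D = 96.00°.
Law of sines: FE = DF·sin D/sin E ≈ 53.951.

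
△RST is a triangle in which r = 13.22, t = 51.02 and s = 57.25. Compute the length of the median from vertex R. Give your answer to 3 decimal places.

m_R ≈ 53.820

Median from R: ½√(2·s² + 2·t² − r²) ≈ 53.82.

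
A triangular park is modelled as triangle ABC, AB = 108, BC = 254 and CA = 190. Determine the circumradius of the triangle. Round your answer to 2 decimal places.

By the law of cosines, cos A = (CA² + AB² − BC²) / (2·CA·AB) ≈ -0.40819, so ∠A ≈ 1.991 rad.
Circumradius = BC/(2 sin A) ≈ 139.12.

139.12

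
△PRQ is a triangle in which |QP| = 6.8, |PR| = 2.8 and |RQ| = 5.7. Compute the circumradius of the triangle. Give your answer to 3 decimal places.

3.460

By the law of cosines, cos P = (|QP|² + |PR|² − |RQ|²) / (2·|QP|·|PR|) ≈ 0.56696, so ∠P ≈ 55.46°.
Circumradius = |RQ|/(2 sin P) ≈ 3.4598.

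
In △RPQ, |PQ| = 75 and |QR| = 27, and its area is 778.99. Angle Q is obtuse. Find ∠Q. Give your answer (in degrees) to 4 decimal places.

From area = ½·|PQ|·|QR|·sin Q, we get sin Q = 2·area/(|PQ|·|QR|) ≈ 0.76937.
Taking the obtuse solution, ∠Q ≈ 129.70°.

∠Q ≈ 129.7024°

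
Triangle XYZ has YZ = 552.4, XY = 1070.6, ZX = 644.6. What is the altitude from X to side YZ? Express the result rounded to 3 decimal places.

516.873

Semiperimeter s = (552.4 + 644.6 + 1070.6)/2 = 1133.8.
Heron's formula: area = √(1133.8·581.4·489.2·63.2) ≈ 1.4276e+05.
The altitude from X has length 2·area/YZ ≈ 516.87.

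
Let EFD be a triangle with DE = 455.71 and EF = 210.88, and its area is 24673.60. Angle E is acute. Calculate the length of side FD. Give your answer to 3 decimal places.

From area = ½·DE·EF·sin E, we get sin E = 2·area/(DE·EF) ≈ 0.51350.
Taking the acute solution, ∠E ≈ 30.90°.
Law of cosines then gives FD ≈ 295.32.

295.325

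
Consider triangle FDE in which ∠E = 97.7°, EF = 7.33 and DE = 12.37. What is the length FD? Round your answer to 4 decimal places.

15.2001

By the law of cosines, FD² = DE² + EF² − 2·DE·EF·cos E = 231.04, so FD ≈ 15.2.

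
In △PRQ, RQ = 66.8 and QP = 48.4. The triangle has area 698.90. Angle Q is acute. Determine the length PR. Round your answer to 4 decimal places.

31.2108

From area = ½·RQ·QP·sin Q, we get sin Q = 2·area/(RQ·QP) ≈ 0.43234.
Taking the acute solution, ∠Q ≈ 25.62°.
Law of cosines then gives PR ≈ 31.211.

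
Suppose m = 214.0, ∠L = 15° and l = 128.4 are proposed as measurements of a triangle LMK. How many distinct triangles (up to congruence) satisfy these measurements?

2

m·sin L = 214.0·sin(15°) ≈ 55.39.
Since m sin L < l < m (55.39 < 128.4 < 214.0), two triangles exist.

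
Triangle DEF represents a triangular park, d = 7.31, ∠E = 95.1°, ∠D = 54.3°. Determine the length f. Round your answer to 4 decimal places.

The third angle is ∠F = 180° − ∠D − ∠E = 30.60°.
Law of sines: f = d·sin F/sin D ≈ 4.5822.

4.5822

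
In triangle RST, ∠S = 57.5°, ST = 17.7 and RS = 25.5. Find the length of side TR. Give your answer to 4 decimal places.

By the law of cosines, TR² = RS² + ST² − 2·RS·ST·cos S = 478.52, so TR ≈ 21.875.

21.8751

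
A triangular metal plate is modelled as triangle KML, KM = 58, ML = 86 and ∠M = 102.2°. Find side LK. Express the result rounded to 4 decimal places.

113.4380

By the law of cosines, LK² = KM² + ML² − 2·KM·ML·cos M = 12868, so LK ≈ 113.44.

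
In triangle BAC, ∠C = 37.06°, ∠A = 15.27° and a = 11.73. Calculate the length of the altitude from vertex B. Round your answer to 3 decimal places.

h_B ≈ 7.069

The third angle is ∠B = 180° − ∠A − ∠C = 127.67°.
Law of sines: b = a·sin B/sin A ≈ 35.254.
Law of sines: c = a·sin C/sin A ≈ 26.841.
Area = ½·a·b·sin C ≈ 124.61.
The altitude from B has length 2·area/b ≈ 7.0691.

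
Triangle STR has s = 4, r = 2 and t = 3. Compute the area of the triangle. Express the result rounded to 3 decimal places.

Semiperimeter p = (4 + 3 + 2)/2 = 4.5.
Heron's formula: area = √(4.5·0.5·1.5·2.5) ≈ 2.9047.

area ≈ 2.905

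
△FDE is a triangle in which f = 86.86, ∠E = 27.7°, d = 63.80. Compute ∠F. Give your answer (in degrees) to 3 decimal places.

∠F ≈ 107.982°

By the law of cosines, e² = f² + d² − 2·f·d·cos E = 1802, so e ≈ 42.45.
Law of cosines again: cos F = (d² + e² − f²)/(2·d·e) ≈ -0.30872, so ∠F ≈ 107.98°.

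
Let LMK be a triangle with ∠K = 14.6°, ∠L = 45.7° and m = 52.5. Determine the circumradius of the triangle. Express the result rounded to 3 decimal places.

30.220

The third angle is ∠M = 180° − ∠K − ∠L = 119.70°.
Law of sines: l = m·sin L/sin M ≈ 43.256.
Law of sines: k = m·sin K/sin M ≈ 15.235.
Circumradius = m/(2 sin M) ≈ 30.22.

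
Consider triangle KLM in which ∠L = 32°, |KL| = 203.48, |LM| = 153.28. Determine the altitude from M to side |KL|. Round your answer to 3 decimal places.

81.226

By the law of cosines, |MK|² = |KL|² + |LM|² − 2·|KL|·|LM|·cos L = 11999, so |MK| ≈ 109.54.
Area = ½·|KL|·|LM|·sin L ≈ 8263.9.
The altitude from M has length 2·area/|KL| ≈ 81.226.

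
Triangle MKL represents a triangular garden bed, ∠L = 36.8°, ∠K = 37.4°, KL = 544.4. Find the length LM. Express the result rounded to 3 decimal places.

The third angle is ∠M = 180° − ∠K − ∠L = 105.80°.
Law of sines: LM = KL·sin K/sin M ≈ 343.64.

343.639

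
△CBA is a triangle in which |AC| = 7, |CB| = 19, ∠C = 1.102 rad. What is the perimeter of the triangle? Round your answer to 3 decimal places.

By the law of cosines, |BA|² = |AC|² + |CB|² − 2·|AC|·|CB|·cos C = 289.82, so |BA| ≈ 17.024.
Semiperimeter s = (17.024+7+19)/2 = 21.512.
Perimeter = 17.024 + 7 + 19 = 43.024.

perimeter ≈ 43.024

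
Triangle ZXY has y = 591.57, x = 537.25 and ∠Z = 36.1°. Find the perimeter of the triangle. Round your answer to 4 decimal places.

By the law of cosines, z² = x² + y² − 2·x·y·cos Z = 1.25e+05, so z ≈ 353.55.
Semiperimeter s = (353.55+537.25+591.57)/2 = 741.19.
Perimeter = 353.55 + 537.25 + 591.57 = 1482.4.

perimeter ≈ 1482.3739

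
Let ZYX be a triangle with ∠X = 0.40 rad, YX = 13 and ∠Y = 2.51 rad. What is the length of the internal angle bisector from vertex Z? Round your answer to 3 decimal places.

26.403

The third angle is ∠Z = π − ∠Y − ∠X = 0.232 rad.
Law of sines: XZ = YX·sin Y/sin Z ≈ 33.441.
Law of sines: ZY = YX·sin X/sin Z ≈ 22.056.
The bisector from Z has length 2·XZ·ZY·cos(∠Z/2)/(XZ+ZY) ≈ 26.403.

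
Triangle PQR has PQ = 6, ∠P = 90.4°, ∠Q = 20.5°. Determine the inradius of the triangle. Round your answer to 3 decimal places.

r ≈ 0.920

The third angle is ∠R = 180° − ∠P − ∠Q = 69.10°.
Law of sines: QR = PQ·sin P/sin R ≈ 6.4224.
Law of sines: RP = PQ·sin Q/sin R ≈ 2.2492.
Area = ½·PQ·QR·sin Q ≈ 6.7475.
Semiperimeter s = (6.4224+2.2492+6)/2 = 7.3358.
Inradius = area/s = 6.7475/7.3358 ≈ 0.91981.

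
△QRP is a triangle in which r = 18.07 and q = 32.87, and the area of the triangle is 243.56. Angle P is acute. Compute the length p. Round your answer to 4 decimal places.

26.9675

From area = ½·q·r·sin P, we get sin P = 2·area/(q·r) ≈ 0.82012.
Taking the acute solution, ∠P ≈ 0.962 rad.
Law of cosines then gives p ≈ 26.967.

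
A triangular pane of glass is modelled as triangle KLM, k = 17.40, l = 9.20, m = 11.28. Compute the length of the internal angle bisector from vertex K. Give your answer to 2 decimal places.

By the law of cosines, cos K = (l² + m² − k²) / (2·l·m) ≈ -0.43787, so ∠K ≈ 115.97°.
The bisector from K has length 2·l·m·cos(∠K/2)/(l+m) ≈ 5.3728.

t_K ≈ 5.37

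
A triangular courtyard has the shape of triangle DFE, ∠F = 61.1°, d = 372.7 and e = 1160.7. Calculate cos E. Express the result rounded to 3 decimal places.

By the law of cosines, f² = e² + d² − 2·e·d·cos F = 1.068e+06, so f ≈ 1033.4.
Law of cosines again: cos E = (d² + f² − e²)/(2·d·f) ≈ -0.18215, so ∠E ≈ 100.50°.

cos E ≈ -0.182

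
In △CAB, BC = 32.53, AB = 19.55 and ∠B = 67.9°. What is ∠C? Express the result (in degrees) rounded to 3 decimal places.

By the law of cosines, CA² = AB² + BC² − 2·AB·BC·cos B = 961.88, so CA ≈ 31.014.
Law of cosines again: cos C = (BC² + CA² − AB²)/(2·BC·CA) ≈ 0.81172, so ∠C ≈ 35.74°.

35.736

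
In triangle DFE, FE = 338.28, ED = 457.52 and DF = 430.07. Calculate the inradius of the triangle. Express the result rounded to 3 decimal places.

r ≈ 112.849

Semiperimeter s = (338.28 + 457.52 + 430.07)/2 = 612.93.
Heron's formula: area = √(612.93·274.65·155.41·182.86) ≈ 69169.
Inradius = area/s = 69169/612.93 ≈ 112.85.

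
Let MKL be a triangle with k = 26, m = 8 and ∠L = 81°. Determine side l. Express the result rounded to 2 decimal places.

By the law of cosines, l² = m² + k² − 2·m·k·cos L = 674.92, so l ≈ 25.979.

25.98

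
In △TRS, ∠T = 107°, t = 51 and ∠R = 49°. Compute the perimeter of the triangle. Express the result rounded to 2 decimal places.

perimeter ≈ 112.94

The third angle is ∠S = 180° − ∠T − ∠R = 24.00°.
Law of sines: r = t·sin R/sin T ≈ 40.249.
Law of sines: s = t·sin S/sin T ≈ 21.691.
Semiperimeter p = (51+40.249+21.691)/2 = 56.47.
Perimeter = 51 + 40.249 + 21.691 = 112.94.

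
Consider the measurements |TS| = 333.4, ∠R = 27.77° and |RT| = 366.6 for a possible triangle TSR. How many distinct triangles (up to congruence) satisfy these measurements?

|RT|·sin R = 366.6·sin(27.77°) ≈ 170.8.
Since |RT| sin R < |TS| < |RT| (170.8 < 333.4 < 366.6), two triangles exist.

2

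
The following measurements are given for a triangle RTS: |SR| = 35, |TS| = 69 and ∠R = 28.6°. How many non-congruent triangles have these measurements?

|SR|·sin R = 35·sin(28.6°) ≈ 16.75.
Since |TS| ≥ |SR|, exactly one triangle exists.

1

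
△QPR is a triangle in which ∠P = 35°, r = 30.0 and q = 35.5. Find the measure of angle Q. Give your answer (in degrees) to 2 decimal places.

∠Q ≈ 87.41°

By the law of cosines, p² = r² + q² − 2·r·q·cos P = 415.46, so p ≈ 20.383.
Law of cosines again: cos Q = (p² + r² − q²)/(2·p·r) ≈ 0.04514, so ∠Q ≈ 87.41°.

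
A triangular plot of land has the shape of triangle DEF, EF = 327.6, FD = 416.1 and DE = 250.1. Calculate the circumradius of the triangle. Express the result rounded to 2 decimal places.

208.09

By the law of cosines, cos D = (FD² + DE² − EF²) / (2·FD·DE) ≈ 0.61676, so ∠D ≈ 51.92°.
Circumradius = EF/(2 sin D) ≈ 208.09.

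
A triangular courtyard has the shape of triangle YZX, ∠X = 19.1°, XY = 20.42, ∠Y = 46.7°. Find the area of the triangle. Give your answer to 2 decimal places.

54.43

The third angle is ∠Z = 180° − ∠X − ∠Y = 114.20°.
Law of sines: ZX = XY·sin Y/sin Z ≈ 16.293.
Law of sines: YZ = XY·sin X/sin Z ≈ 7.3256.
Area = ½·XY·ZX·sin X ≈ 54.433.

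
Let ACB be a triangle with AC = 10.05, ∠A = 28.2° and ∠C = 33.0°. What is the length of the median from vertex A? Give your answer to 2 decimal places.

m_A ≈ 7.92

The third angle is ∠B = 180° − ∠A − ∠C = 118.80°.
Law of sines: CB = AC·sin A/sin B ≈ 5.4195.
Law of sines: BA = AC·sin C/sin B ≈ 6.2462.
Median from A: ½√(2·BA² + 2·AC² − CB²) ≈ 7.9162.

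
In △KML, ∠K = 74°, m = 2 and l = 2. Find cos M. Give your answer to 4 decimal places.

cos M ≈ 0.6018

By the law of cosines, k² = m² + l² − 2·m·l·cos K = 5.7949, so k ≈ 2.4073.
Law of cosines again: cos M = (l² + k² − m²)/(2·l·k) ≈ 0.60182, so ∠M ≈ 53.00°.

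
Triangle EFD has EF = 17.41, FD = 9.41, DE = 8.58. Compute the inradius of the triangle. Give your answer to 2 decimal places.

r ≈ 1.11

Semiperimeter s = (9.41 + 8.58 + 17.41)/2 = 17.7.
Heron's formula: area = √(17.7·8.29·9.12·0.29) ≈ 19.7.
Inradius = area/s = 19.7/17.7 ≈ 1.113.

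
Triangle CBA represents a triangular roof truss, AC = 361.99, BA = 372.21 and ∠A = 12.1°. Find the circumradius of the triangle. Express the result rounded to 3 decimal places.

186.163

By the law of cosines, CB² = BA² + AC² − 2·BA·AC·cos A = 6091.3, so CB ≈ 78.047.
Area = ½·BA·AC·sin A ≈ 14122.
Circumradius = CB/(2 sin A) ≈ 186.16.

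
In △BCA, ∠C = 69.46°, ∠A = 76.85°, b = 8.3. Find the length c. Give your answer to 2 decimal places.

The third angle is ∠B = 180° − ∠C − ∠A = 33.69°.
Law of sines: c = b·sin C/sin B ≈ 14.012.

14.01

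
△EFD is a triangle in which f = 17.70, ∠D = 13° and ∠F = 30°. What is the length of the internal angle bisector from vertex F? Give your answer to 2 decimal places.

The third angle is ∠E = 180° − ∠F − ∠D = 137.00°.
Law of sines: e = f·sin E/sin F ≈ 24.143.
Law of sines: d = f·sin D/sin F ≈ 7.9633.
The bisector from F has length 2·d·e·cos(∠F/2)/(d+e) ≈ 11.568.

11.57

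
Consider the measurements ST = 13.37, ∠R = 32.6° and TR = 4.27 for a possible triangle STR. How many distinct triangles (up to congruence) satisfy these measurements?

TR·sin R = 4.27·sin(32.6°) ≈ 2.301.
Since ST ≥ TR, exactly one triangle exists.

1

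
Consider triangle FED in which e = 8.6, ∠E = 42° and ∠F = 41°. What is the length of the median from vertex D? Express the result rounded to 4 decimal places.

5.6432

The third angle is ∠D = 180° − ∠F − ∠E = 97.00°.
Law of sines: f = e·sin F/sin E ≈ 8.432.
Law of sines: d = e·sin D/sin E ≈ 12.757.
Median from D: ½√(2·f² + 2·e² − d²) ≈ 5.6432.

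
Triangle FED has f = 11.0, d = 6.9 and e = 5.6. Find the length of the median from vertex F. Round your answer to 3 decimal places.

Median from F: ½√(2·e² + 2·d² − f²) ≈ 3.0389.

m_F ≈ 3.039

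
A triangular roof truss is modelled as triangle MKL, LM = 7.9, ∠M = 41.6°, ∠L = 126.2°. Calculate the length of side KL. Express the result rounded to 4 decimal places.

24.8197

The third angle is ∠K = 180° − ∠L − ∠M = 12.20°.
Law of sines: KL = LM·sin M/sin K ≈ 24.82.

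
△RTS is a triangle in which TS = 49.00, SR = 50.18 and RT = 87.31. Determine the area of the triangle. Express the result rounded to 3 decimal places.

area ≈ 1026.875

Semiperimeter s = (49 + 50.18 + 87.31)/2 = 93.245.
Heron's formula: area = √(93.245·44.245·43.065·5.935) ≈ 1026.9.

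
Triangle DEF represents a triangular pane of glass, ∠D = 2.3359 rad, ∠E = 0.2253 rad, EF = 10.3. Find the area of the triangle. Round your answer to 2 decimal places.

area ≈ 9.01

The third angle is ∠F = π − ∠D − ∠E = 0.5804 rad.
Law of sines: FD = EF·sin E/sin D ≈ 3.19.
Law of sines: DE = EF·sin F/sin D ≈ 7.8302.
Area = ½·EF·FD·sin F ≈ 9.0087.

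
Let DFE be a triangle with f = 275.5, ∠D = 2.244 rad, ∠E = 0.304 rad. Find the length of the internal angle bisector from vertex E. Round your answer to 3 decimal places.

The third angle is ∠F = π − ∠E − ∠D = 0.594 rad.
Law of sines: d = f·sin D/sin F ≈ 385.08.
Law of sines: e = f·sin E/sin F ≈ 147.44.
The bisector from E has length 2·d·f·cos(∠E/2)/(d+f) ≈ 317.5.

317.499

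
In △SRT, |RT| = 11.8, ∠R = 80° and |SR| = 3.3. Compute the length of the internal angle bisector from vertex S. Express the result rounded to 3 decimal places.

3.829

By the law of cosines, |TS|² = |SR|² + |RT|² − 2·|SR|·|RT|·cos R = 136.61, so |TS| ≈ 11.688.
Law of cosines again: cos S = (|TS|² + |SR|² − |RT|²)/(2·|TS|·|SR|) ≈ 0.10703, so ∠S ≈ 83.86°.
The bisector from S has length 2·|TS|·|SR|·cos(∠S/2)/(|TS|+|SR|) ≈ 3.8292.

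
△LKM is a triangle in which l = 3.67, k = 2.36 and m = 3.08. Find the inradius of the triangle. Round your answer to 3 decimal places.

r ≈ 0.793

Semiperimeter s = (3.67 + 2.36 + 3.08)/2 = 4.555.
Heron's formula: area = √(4.555·0.885·2.195·1.475) ≈ 3.6127.
Inradius = area/s = 3.6127/4.555 ≈ 0.79312.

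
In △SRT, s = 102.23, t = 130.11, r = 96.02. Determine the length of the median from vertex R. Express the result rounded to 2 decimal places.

m_R ≈ 106.70

Median from R: ½√(2·t² + 2·s² − r²) ≈ 106.7.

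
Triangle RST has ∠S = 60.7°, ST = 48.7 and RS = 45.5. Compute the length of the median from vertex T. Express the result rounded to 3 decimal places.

By the law of cosines, TR² = RS² + ST² − 2·RS·ST·cos S = 2273.1, so TR ≈ 47.677.
Median from T: ½√(2·ST² + 2·TR² − RS²) ≈ 42.484.

m_T ≈ 42.484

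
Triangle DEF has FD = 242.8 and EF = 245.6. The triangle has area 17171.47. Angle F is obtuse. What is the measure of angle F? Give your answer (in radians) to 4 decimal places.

2.5279

From area = ½·EF·FD·sin F, we get sin F = 2·area/(EF·FD) ≈ 0.57592.
Taking the obtuse solution, ∠F ≈ 2.528 rad.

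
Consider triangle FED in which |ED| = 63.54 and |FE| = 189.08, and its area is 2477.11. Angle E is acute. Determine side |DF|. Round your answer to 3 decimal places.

From area = ½·|FE|·|ED|·sin E, we get sin E = 2·area/(|FE|·|ED|) ≈ 0.41237.
Taking the acute solution, ∠E ≈ 24.35°.
Law of cosines then gives |DF| ≈ 133.78.

133.785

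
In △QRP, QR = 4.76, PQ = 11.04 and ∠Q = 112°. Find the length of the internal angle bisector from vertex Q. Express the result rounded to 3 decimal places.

t_Q ≈ 3.720

By the law of cosines, RP² = PQ² + QR² − 2·PQ·QR·cos Q = 183.91, so RP ≈ 13.561.
The bisector from Q has length 2·PQ·QR·cos(∠Q/2)/(PQ+QR) ≈ 3.7197.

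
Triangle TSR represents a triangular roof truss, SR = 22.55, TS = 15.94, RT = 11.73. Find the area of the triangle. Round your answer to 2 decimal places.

Semiperimeter s = (22.55 + 11.73 + 15.94)/2 = 25.11.
Heron's formula: area = √(25.11·2.56·13.38·9.17) ≈ 88.809.

area ≈ 88.81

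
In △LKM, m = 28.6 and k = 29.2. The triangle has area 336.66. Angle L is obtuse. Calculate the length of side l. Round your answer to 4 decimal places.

From area = ½·k·m·sin L, we get sin L = 2·area/(k·m) ≈ 0.80626.
Taking the obtuse solution, ∠L ≈ 126.27°.
Law of cosines then gives l ≈ 51.562.

51.5622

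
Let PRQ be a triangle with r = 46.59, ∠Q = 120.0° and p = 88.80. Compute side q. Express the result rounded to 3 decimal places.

119.135

By the law of cosines, q² = p² + r² − 2·p·r·cos Q = 14193, so q ≈ 119.14.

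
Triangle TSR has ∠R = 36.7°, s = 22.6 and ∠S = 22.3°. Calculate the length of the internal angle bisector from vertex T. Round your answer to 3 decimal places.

13.614

The third angle is ∠T = 180° − ∠S − ∠R = 121.00°.
Law of sines: t = s·sin T/sin S ≈ 51.052.
Law of sines: r = s·sin R/sin S ≈ 35.594.
The bisector from T has length 2·s·r·cos(∠T/2)/(s+r) ≈ 13.614.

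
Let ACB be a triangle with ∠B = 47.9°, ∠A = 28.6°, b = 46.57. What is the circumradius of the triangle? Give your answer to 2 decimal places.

R ≈ 31.38

The third angle is ∠C = 180° − ∠B − ∠A = 103.50°.
Law of sines: a = b·sin A/sin B ≈ 30.045.
Law of sines: c = b·sin C/sin B ≈ 61.031.
Circumradius = b/(2 sin B) ≈ 31.382.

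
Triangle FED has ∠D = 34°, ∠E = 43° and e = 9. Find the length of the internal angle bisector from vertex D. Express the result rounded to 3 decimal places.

The third angle is ∠F = 180° − ∠E − ∠D = 103.00°.
Law of sines: f = e·sin F/sin E ≈ 12.858.
Law of sines: d = e·sin D/sin E ≈ 7.3794.
The bisector from D has length 2·f·e·cos(∠D/2)/(f+e) ≈ 10.126.

t_D ≈ 10.126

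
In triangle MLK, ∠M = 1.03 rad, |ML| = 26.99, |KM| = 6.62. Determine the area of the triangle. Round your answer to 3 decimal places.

Area = ½·|KM|·|ML|·sin M ≈ 76.588.

area ≈ 76.588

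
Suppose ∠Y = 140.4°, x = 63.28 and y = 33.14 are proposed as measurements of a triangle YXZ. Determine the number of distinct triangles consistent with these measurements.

x·sin Y = 63.28·sin(140.4°) ≈ 40.34.
Since ∠Y is not acute, a triangle exists only if y > x; here y ≤ x, so there is no triangle.

0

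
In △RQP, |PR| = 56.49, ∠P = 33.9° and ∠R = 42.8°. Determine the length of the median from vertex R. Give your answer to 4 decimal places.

The third angle is ∠Q = 180° − ∠P − ∠R = 103.30°.
Law of sines: |QP| = |PR|·sin R/sin Q ≈ 39.439.
Law of sines: |RQ| = |PR|·sin P/sin Q ≈ 32.375.
Median from R: ½√(2·|PR|² + 2·|RQ|² − |QP|²) ≈ 41.603.

m_R ≈ 41.6026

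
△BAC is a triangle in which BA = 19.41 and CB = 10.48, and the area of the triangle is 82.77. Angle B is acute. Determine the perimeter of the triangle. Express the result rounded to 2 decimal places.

perimeter ≈ 45.71

From area = ½·CB·BA·sin B, we get sin B = 2·area/(CB·BA) ≈ 0.81380.
Taking the acute solution, ∠B ≈ 54.47°.
Law of cosines then gives AC ≈ 15.816.
Perimeter = 15.816 + 10.48 + 19.41 = 45.706.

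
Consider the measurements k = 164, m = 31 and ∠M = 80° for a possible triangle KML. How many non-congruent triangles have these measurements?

k·sin M = 164·sin(80°) ≈ 161.5.
Since m = 31 < 161.5 = k sin M, no triangle exists.

0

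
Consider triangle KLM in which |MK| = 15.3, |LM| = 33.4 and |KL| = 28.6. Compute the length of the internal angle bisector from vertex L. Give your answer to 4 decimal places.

t_L ≈ 29.9511

By the law of cosines, cos L = (|KL|² + |LM|² − |MK|²) / (2·|KL|·|LM|) ≈ 0.88953, so ∠L ≈ 27.19°.
The bisector from L has length 2·|KL|·|LM|·cos(∠L/2)/(|KL|+|LM|) ≈ 29.951.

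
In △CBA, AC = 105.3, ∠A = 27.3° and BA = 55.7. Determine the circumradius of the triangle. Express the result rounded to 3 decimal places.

By the law of cosines, CB² = BA² + AC² − 2·BA·AC·cos A = 3766.7, so CB ≈ 61.374.
Area = ½·BA·AC·sin A ≈ 1345.
Circumradius = CB/(2 sin A) ≈ 66.907.

R ≈ 66.907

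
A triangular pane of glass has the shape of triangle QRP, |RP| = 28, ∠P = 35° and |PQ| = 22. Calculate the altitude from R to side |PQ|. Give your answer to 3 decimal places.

By the law of cosines, |QR|² = |RP|² + |PQ|² − 2·|RP|·|PQ|·cos P = 258.8, so |QR| ≈ 16.087.
Area = ½·|RP|·|PQ|·sin P ≈ 176.66.
The altitude from R has length 2·area/|PQ| ≈ 16.06.

h_R ≈ 16.060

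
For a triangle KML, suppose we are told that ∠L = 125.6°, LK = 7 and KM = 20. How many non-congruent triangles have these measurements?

LK·sin L = 7·sin(125.6°) ≈ 5.692.
Since ∠L is not acute, a triangle exists only if KM > LK; here KM > LK, so there is exactly one triangle.

1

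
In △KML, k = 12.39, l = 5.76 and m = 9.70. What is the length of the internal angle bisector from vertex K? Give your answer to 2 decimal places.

4.47

By the law of cosines, cos K = (m² + l² − k²) / (2·m·l) ≈ -0.23486, so ∠K ≈ 103.58°.
The bisector from K has length 2·m·l·cos(∠K/2)/(m+l) ≈ 4.4706.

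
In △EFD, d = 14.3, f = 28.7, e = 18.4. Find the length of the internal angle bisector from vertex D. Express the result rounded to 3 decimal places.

By the law of cosines, cos D = (e² + f² − d²) / (2·e·f) ≈ 0.90683, so ∠D ≈ 0.4351 rad.
The bisector from D has length 2·e·f·cos(∠D/2)/(e+f) ≈ 21.895.

21.895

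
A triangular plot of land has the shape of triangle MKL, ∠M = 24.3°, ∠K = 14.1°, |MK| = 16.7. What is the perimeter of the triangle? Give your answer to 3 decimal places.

34.314

The third angle is ∠L = 180° − ∠M − ∠K = 141.60°.
Law of sines: |KL| = |MK|·sin M/sin L ≈ 11.064.
Law of sines: |LM| = |MK|·sin K/sin L ≈ 6.5498.
Semiperimeter s = (11.064+6.5498+16.7)/2 = 17.157.
Perimeter = 11.064 + 6.5498 + 16.7 = 34.314.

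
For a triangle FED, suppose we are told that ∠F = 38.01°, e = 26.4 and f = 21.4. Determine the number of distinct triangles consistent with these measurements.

e·sin F = 26.4·sin(38.01°) ≈ 16.26.
Since e sin F < f < e (16.26 < 21.4 < 26.4), two triangles exist.

2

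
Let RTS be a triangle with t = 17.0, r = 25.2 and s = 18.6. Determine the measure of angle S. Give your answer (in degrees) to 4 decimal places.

By the law of cosines, cos S = (r² + t² − s²) / (2·r·t) ≈ 0.67470, so ∠S ≈ 47.57°.

∠S ≈ 47.5694°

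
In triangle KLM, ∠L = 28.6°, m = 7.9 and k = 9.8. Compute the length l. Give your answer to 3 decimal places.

By the law of cosines, l² = m² + k² − 2·m·k·cos L = 22.503, so l ≈ 4.7437.

4.744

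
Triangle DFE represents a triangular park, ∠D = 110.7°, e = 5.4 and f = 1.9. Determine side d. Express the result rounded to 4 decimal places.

By the law of cosines, d² = f² + e² − 2·f·e·cos D = 40.023, so d ≈ 6.3264.

6.3264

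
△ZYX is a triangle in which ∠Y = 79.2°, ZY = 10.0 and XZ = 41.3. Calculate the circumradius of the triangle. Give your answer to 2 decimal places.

R ≈ 21.02

Law of sines: sin X = ZY·sin Y/XZ ≈ 0.23784.
Since XZ ≥ ZY, only the acute value applies: ∠X ≈ 13.76°.
Then ∠Z = 180° − ∠Y − ∠X ≈ 87.04°.
Law of sines gives YX = XZ·sin Z/sin Y ≈ 41.989.
Circumradius = XZ/(2 sin Y) ≈ 21.022.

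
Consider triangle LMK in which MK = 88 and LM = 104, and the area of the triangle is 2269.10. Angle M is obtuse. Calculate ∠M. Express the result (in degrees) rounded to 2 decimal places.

∠M ≈ 150.27°

From area = ½·LM·MK·sin M, we get sin M = 2·area/(LM·MK) ≈ 0.49587.
Taking the obtuse solution, ∠M ≈ 150.27°.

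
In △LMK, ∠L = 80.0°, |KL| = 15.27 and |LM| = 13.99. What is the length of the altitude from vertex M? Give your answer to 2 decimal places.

h_M ≈ 13.78

By the law of cosines, |MK|² = |KL|² + |LM|² − 2·|KL|·|LM|·cos L = 354.7, so |MK| ≈ 18.834.
Area = ½·|KL|·|LM|·sin L ≈ 105.19.
The altitude from M has length 2·area/|KL| ≈ 13.777.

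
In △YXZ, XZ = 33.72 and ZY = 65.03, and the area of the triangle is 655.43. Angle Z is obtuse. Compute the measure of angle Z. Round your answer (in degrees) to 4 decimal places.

∠Z ≈ 143.2876°

From area = ½·XZ·ZY·sin Z, we get sin Z = 2·area/(XZ·ZY) ≈ 0.59780.
Taking the obtuse solution, ∠Z ≈ 143.29°.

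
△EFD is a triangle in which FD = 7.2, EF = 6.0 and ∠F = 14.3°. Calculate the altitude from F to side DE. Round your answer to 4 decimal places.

h_F ≈ 5.2588

By the law of cosines, DE² = EF² + FD² − 2·EF·FD·cos F = 4.117, so DE ≈ 2.029.
Area = ½·EF·FD·sin F ≈ 5.3352.
The altitude from F has length 2·area/DE ≈ 5.2588.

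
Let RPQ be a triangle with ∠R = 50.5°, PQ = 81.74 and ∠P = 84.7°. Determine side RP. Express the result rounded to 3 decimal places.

The third angle is ∠Q = 180° − ∠R − ∠P = 44.80°.
Law of sines: RP = PQ·sin Q/sin R ≈ 74.644.

74.644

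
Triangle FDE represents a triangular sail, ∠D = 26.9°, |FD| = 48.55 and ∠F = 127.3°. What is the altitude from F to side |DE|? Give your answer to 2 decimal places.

21.97

The third angle is ∠E = 180° − ∠F − ∠D = 25.80°.
Law of sines: |DE| = |FD|·sin F/sin E ≈ 88.735.
Law of sines: |EF| = |FD|·sin D/sin E ≈ 50.469.
Area = ½·|FD|·|DE|·sin D ≈ 974.56.
The altitude from F has length 2·area/|DE| ≈ 21.966.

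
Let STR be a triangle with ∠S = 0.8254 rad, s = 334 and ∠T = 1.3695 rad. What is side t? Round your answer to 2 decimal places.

The third angle is ∠R = π − ∠S − ∠T = 0.9467 rad.
Law of sines: t = s·sin T/sin S ≈ 445.36.

445.36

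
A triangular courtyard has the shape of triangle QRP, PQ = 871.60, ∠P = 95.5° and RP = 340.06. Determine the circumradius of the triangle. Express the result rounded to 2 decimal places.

484.97

By the law of cosines, QR² = RP² + PQ² − 2·RP·PQ·cos P = 9.3214e+05, so QR ≈ 965.48.
Area = ½·RP·PQ·sin P ≈ 1.4752e+05.
Circumradius = QR/(2 sin P) ≈ 484.97.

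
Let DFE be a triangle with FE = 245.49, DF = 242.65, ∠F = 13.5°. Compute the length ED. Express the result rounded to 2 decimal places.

57.44

By the law of cosines, ED² = DF² + FE² − 2·DF·FE·cos F = 3299.8, so ED ≈ 57.444.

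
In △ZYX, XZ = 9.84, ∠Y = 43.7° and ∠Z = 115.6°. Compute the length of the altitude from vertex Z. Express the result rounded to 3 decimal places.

The third angle is ∠X = 180° − ∠Z − ∠Y = 20.70°.
Law of sines: YX = XZ·sin Z/sin Y ≈ 12.844.
Law of sines: ZY = XZ·sin X/sin Y ≈ 5.0344.
Area = ½·XZ·YX·sin X ≈ 22.338.
The altitude from Z has length 2·area/YX ≈ 3.4782.

h_Z ≈ 3.478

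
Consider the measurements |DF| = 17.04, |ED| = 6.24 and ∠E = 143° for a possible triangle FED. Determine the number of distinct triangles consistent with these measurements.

1

|ED|·sin E = 6.24·sin(143°) ≈ 3.755.
Since ∠E is not acute, a triangle exists only if |DF| > |ED|; here |DF| > |ED|, so there is exactly one triangle.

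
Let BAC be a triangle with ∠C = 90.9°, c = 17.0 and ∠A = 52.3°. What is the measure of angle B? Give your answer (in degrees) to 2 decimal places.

The third angle is ∠B = 180° − ∠A − ∠C = 36.80°.

36.80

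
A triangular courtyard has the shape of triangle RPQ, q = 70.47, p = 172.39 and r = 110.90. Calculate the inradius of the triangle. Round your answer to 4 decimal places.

Semiperimeter s = (110.9 + 172.39 + 70.47)/2 = 176.88.
Heron's formula: area = √(176.88·65.98·4.49·106.41) ≈ 2361.3.
Inradius = area/s = 2361.3/176.88 ≈ 13.35.

13.3500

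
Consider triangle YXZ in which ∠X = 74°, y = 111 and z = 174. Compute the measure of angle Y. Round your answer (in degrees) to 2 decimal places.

∠Y ≈ 36.65°

By the law of cosines, x² = z² + y² − 2·z·y·cos X = 31950, so x ≈ 178.74.
Law of cosines again: cos Y = (x² + z² − y²)/(2·x·z) ≈ 0.80229, so ∠Y ≈ 36.65°.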